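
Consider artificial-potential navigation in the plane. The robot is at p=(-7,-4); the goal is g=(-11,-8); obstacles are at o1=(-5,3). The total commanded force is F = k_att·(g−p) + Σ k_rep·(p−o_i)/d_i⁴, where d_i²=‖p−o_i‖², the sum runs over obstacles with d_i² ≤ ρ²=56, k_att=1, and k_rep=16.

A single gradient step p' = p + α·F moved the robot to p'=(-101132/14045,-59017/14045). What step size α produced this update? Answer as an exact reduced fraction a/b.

F_att = 1·(g−p) = 1·(-4,-4) = (-4.0000,-4.0000)
o1: d²=53 ≤ ρ²=56; F_rep = 16·(-2,-7)/53² = (-0.0114,-0.0399)
F = F_att + ΣF_rep = (-4.0114,-4.0399)
Δp = p'−p = (-0.2006,-0.2020); α = Δx/Fx = (-2817/14045) / (-11268/2809) = 1/20
check: Δy/Fy = (-2837/14045) / (-11348/2809) = 1/20 ✓

α = 1/20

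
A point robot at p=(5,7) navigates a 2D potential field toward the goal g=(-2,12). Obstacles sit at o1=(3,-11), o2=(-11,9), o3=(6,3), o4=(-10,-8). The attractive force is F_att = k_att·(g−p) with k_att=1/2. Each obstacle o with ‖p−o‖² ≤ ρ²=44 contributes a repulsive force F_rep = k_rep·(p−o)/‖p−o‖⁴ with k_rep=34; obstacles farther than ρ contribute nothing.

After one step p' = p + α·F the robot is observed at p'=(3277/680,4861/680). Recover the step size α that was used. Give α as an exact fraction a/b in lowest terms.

α = 1/20

F_att = 1/2·(g−p) = 1/2·(-7,5) = (-3.5000,2.5000)
o1: d²=328 > ρ²=44 → inactive
o2: d²=260 > ρ²=44 → inactive
o3: d²=17 ≤ ρ²=44; F_rep = 34·(-1,4)/17² = (-0.1176,0.4706)
o4: d²=450 > ρ²=44 → inactive
F = F_att + ΣF_rep = (-3.6176,2.9706)
Δp = p'−p = (-0.1809,0.1485); α = Δx/Fx = (-123/680) / (-123/34) = 1/20
check: Δy/Fy = (101/680) / (101/34) = 1/20 ✓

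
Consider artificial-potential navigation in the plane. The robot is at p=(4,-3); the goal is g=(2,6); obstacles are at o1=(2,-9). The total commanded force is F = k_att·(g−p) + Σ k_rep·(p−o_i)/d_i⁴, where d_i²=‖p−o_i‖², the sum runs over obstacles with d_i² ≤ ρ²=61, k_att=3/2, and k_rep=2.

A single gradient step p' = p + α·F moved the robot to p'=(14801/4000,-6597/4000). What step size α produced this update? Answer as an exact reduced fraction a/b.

α = 1/10

F_att = 3/2·(g−p) = 3/2·(-2,9) = (-3.0000,13.5000)
o1: d²=40 ≤ ρ²=61; F_rep = 2·(2,6)/40² = (0.0025,0.0075)
F = F_att + ΣF_rep = (-2.9975,13.5075)
Δp = p'−p = (-0.2998,1.3507); α = Δx/Fx = (-1199/4000) / (-1199/400) = 1/10
check: Δy/Fy = (5403/4000) / (5403/400) = 1/10 ✓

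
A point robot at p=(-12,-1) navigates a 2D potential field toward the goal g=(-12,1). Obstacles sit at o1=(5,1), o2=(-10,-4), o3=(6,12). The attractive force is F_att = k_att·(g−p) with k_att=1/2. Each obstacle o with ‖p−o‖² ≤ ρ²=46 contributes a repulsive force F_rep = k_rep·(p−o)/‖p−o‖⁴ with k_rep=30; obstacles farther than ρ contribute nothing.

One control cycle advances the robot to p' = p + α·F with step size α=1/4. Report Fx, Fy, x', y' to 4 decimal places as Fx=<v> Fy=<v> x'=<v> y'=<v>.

Fx=-0.3550 Fy=1.5325 x'=-12.0888 y'=-0.6169

F_att = 1/2·(g−p) = 1/2·(0,2) = (0.0000,1.0000)
o1: d²=293 > ρ²=46 → inactive
o2: d²=13 ≤ ρ²=46; F_rep = 30·(-2,3)/13² = (-0.3550,0.5325)
o3: d²=493 > ρ²=46 → inactive
F = F_att + ΣF_rep = (-0.3550,1.5325)
p' = p + 1/4·F = (-12.0888,-0.6169)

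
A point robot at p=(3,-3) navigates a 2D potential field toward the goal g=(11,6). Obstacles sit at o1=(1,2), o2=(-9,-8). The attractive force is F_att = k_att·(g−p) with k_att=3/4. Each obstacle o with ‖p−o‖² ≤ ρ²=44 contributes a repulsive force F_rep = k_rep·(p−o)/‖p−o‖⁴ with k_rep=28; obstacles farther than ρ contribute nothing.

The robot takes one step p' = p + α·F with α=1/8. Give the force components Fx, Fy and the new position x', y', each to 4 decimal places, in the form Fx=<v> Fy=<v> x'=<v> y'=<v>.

Fx=6.0666 Fy=6.5835 x'=3.7583 y'=-2.1771

F_att = 3/4·(g−p) = 3/4·(8,9) = (6.0000,6.7500)
o1: d²=29 ≤ ρ²=44; F_rep = 28·(2,-5)/29² = (0.0666,-0.1665)
o2: d²=169 > ρ²=44 → inactive
F = F_att + ΣF_rep = (6.0666,6.5835)
p' = p + 1/8·F = (3.7583,-2.1771)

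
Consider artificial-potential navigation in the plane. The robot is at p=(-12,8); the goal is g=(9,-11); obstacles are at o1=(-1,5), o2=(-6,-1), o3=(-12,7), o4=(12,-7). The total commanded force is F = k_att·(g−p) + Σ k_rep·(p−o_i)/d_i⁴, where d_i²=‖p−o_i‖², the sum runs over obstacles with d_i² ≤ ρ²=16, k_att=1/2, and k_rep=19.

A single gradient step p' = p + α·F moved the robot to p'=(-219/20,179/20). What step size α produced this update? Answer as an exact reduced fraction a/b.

α = 1/10

F_att = 1/2·(g−p) = 1/2·(21,-19) = (10.5000,-9.5000)
o1: d²=130 > ρ²=16 → inactive
o2: d²=117 > ρ²=16 → inactive
o3: d²=1 ≤ ρ²=16; F_rep = 19·(0,1)/1² = (0.0000,19.0000)
o4: d²=801 > ρ²=16 → inactive
F = F_att + ΣF_rep = (10.5000,9.5000)
Δp = p'−p = (1.0500,0.9500); α = Δx/Fx = (21/20) / (21/2) = 1/10
check: Δy/Fy = (19/20) / (19/2) = 1/10 ✓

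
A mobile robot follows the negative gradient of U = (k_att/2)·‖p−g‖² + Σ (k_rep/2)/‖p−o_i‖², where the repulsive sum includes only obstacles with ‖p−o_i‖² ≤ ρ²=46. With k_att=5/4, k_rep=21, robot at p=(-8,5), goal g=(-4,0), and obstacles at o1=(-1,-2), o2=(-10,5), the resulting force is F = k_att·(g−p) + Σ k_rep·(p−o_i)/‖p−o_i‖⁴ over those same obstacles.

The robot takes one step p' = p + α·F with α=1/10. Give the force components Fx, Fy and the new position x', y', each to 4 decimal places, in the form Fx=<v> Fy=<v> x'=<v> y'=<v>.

Fx=7.6250 Fy=-6.2500 x'=-7.2375 y'=4.3750

F_att = 5/4·(g−p) = 5/4·(4,-5) = (5.0000,-6.2500)
o1: d²=98 > ρ²=46 → inactive
o2: d²=4 ≤ ρ²=46; F_rep = 21·(2,0)/4² = (2.6250,0.0000)
F = F_att + ΣF_rep = (7.6250,-6.2500)
p' = p + 1/10·F = (-7.2375,4.3750)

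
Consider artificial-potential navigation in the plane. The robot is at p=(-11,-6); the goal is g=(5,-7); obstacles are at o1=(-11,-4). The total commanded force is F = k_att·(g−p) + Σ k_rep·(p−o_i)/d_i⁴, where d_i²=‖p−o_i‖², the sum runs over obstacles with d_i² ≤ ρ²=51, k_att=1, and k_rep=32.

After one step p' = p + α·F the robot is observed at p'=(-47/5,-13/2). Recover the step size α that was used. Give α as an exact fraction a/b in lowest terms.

F_att = 1·(g−p) = 1·(16,-1) = (16.0000,-1.0000)
o1: d²=4 ≤ ρ²=51; F_rep = 32·(0,-2)/4² = (0.0000,-4.0000)
F = F_att + ΣF_rep = (16.0000,-5.0000)
Δp = p'−p = (1.6000,-0.5000); α = Δx/Fx = (8/5) / (16) = 1/10
check: Δy/Fy = (-1/2) / (-5) = 1/10 ✓

α = 1/10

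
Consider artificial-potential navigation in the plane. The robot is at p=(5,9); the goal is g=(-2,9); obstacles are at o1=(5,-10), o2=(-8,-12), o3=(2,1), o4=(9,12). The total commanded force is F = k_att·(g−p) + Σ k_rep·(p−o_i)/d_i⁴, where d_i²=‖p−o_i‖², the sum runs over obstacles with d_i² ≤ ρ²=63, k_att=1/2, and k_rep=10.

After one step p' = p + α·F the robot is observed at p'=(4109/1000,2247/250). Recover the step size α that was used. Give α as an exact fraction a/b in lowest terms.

α = 1/4

F_att = 1/2·(g−p) = 1/2·(-7,0) = (-3.5000,0.0000)
o1: d²=361 > ρ²=63 → inactive
o2: d²=610 > ρ²=63 → inactive
o3: d²=73 > ρ²=63 → inactive
o4: d²=25 ≤ ρ²=63; F_rep = 10·(-4,-3)/25² = (-0.0640,-0.0480)
F = F_att + ΣF_rep = (-3.5640,-0.0480)
Δp = p'−p = (-0.8910,-0.0120); α = Δx/Fx = (-891/1000) / (-891/250) = 1/4
check: Δy/Fy = (-3/250) / (-6/125) = 1/4 ✓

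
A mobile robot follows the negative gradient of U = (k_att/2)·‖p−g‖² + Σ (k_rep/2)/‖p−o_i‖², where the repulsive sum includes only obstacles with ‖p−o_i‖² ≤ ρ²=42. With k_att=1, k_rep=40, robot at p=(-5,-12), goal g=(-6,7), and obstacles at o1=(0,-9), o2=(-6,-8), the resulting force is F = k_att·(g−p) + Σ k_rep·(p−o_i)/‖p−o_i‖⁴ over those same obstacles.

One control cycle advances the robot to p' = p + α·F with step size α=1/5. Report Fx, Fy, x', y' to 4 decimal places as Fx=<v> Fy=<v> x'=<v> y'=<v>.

Fx=-1.0346 Fy=18.3426 x'=-5.2069 y'=-8.3315

F_att = 1·(g−p) = 1·(-1,19) = (-1.0000,19.0000)
o1: d²=34 ≤ ρ²=42; F_rep = 40·(-5,-3)/34² = (-0.1730,-0.1038)
o2: d²=17 ≤ ρ²=42; F_rep = 40·(1,-4)/17² = (0.1384,-0.5536)
F = F_att + ΣF_rep = (-1.0346,18.3426)
p' = p + 1/5·F = (-5.2069,-8.3315)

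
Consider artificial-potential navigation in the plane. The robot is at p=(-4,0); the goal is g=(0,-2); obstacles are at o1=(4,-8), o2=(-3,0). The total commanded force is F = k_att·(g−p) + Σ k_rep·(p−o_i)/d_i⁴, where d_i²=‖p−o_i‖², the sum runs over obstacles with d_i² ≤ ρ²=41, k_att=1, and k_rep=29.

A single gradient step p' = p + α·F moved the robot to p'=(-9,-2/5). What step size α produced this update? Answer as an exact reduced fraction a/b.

α = 1/5

F_att = 1·(g−p) = 1·(4,-2) = (4.0000,-2.0000)
o1: d²=128 > ρ²=41 → inactive
o2: d²=1 ≤ ρ²=41; F_rep = 29·(-1,0)/1² = (-29.0000,0.0000)
F = F_att + ΣF_rep = (-25.0000,-2.0000)
Δp = p'−p = (-5.0000,-0.4000); α = Δx/Fx = (-5) / (-25) = 1/5
check: Δy/Fy = (-2/5) / (-2) = 1/5 ✓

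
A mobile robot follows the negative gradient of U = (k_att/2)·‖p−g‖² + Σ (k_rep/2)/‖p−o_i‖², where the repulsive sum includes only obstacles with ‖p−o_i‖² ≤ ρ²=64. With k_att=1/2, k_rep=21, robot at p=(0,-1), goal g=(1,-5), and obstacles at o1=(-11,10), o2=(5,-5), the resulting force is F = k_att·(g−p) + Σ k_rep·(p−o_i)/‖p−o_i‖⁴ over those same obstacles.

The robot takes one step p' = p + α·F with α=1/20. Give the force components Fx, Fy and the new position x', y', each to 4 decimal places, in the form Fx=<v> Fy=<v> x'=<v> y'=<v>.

Fx=0.4375 Fy=-1.9500 x'=0.0219 y'=-1.0975

F_att = 1/2·(g−p) = 1/2·(1,-4) = (0.5000,-2.0000)
o1: d²=242 > ρ²=64 → inactive
o2: d²=41 ≤ ρ²=64; F_rep = 21·(-5,4)/41² = (-0.0625,0.0500)
F = F_att + ΣF_rep = (0.4375,-1.9500)
p' = p + 1/20·F = (0.0219,-1.0975)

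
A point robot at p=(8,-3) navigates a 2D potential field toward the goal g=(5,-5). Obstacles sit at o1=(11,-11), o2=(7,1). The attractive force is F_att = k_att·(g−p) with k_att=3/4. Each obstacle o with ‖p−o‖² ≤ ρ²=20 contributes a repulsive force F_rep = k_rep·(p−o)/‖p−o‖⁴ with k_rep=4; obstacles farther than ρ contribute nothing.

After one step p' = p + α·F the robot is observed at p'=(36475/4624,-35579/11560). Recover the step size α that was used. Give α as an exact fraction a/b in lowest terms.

F_att = 3/4·(g−p) = 3/4·(-3,-2) = (-2.2500,-1.5000)
o1: d²=73 > ρ²=20 → inactive
o2: d²=17 ≤ ρ²=20; F_rep = 4·(1,-4)/17² = (0.0138,-0.0554)
F = F_att + ΣF_rep = (-2.2362,-1.5554)
Δp = p'−p = (-0.1118,-0.0778); α = Δx/Fx = (-517/4624) / (-2585/1156) = 1/20
check: Δy/Fy = (-899/11560) / (-899/578) = 1/20 ✓

α = 1/20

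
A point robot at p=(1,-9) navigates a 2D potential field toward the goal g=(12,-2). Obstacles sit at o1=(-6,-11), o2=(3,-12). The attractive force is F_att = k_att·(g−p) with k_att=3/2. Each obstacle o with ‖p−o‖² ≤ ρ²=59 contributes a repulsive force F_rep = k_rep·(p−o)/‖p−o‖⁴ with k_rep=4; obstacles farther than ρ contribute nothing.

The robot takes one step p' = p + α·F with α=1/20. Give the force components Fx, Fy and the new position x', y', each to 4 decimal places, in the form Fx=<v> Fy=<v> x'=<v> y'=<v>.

F_att = 3/2·(g−p) = 3/2·(11,7) = (16.5000,10.5000)
o1: d²=53 ≤ ρ²=59; F_rep = 4·(7,2)/53² = (0.0100,0.0028)
o2: d²=13 ≤ ρ²=59; F_rep = 4·(-2,3)/13² = (-0.0473,0.0710)
F = F_att + ΣF_rep = (16.4626,10.5739)
p' = p + 1/20·F = (1.8231,-8.4713)

Fx=16.4626 Fy=10.5739 x'=1.8231 y'=-8.4713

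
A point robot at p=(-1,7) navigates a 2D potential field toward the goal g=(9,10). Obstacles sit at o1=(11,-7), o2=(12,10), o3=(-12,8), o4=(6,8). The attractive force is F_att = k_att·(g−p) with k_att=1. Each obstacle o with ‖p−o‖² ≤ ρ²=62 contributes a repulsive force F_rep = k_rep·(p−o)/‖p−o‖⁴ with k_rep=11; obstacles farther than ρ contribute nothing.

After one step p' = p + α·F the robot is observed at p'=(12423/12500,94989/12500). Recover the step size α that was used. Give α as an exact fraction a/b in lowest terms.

F_att = 1·(g−p) = 1·(10,3) = (10.0000,3.0000)
o1: d²=340 > ρ²=62 → inactive
o2: d²=178 > ρ²=62 → inactive
o3: d²=122 > ρ²=62 → inactive
o4: d²=50 ≤ ρ²=62; F_rep = 11·(-7,-1)/50² = (-0.0308,-0.0044)
F = F_att + ΣF_rep = (9.9692,2.9956)
Δp = p'−p = (1.9938,0.5991); α = Δx/Fx = (24923/12500) / (24923/2500) = 1/5
check: Δy/Fy = (7489/12500) / (7489/2500) = 1/5 ✓

α = 1/5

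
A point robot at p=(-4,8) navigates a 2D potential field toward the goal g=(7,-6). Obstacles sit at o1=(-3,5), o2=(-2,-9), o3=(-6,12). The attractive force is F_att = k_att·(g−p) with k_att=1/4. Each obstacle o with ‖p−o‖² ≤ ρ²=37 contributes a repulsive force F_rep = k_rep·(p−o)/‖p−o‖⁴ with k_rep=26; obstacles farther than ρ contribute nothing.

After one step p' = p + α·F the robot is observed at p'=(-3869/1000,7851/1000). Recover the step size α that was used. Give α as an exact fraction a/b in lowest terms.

F_att = 1/4·(g−p) = 1/4·(11,-14) = (2.7500,-3.5000)
o1: d²=10 ≤ ρ²=37; F_rep = 26·(-1,3)/10² = (-0.2600,0.7800)
o2: d²=293 > ρ²=37 → inactive
o3: d²=20 ≤ ρ²=37; F_rep = 26·(2,-4)/20² = (0.1300,-0.2600)
F = F_att + ΣF_rep = (2.6200,-2.9800)
Δp = p'−p = (0.1310,-0.1490); α = Δx/Fx = (131/1000) / (131/50) = 1/20
check: Δy/Fy = (-149/1000) / (-149/50) = 1/20 ✓

α = 1/20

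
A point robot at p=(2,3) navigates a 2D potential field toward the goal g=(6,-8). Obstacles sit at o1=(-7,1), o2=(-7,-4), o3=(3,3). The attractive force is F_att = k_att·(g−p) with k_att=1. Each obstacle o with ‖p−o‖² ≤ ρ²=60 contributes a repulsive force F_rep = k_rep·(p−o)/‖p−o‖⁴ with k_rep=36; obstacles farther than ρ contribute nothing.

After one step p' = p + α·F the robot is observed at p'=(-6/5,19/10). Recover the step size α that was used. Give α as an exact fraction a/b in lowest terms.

F_att = 1·(g−p) = 1·(4,-11) = (4.0000,-11.0000)
o1: d²=85 > ρ²=60 → inactive
o2: d²=130 > ρ²=60 → inactive
o3: d²=1 ≤ ρ²=60; F_rep = 36·(-1,0)/1² = (-36.0000,0.0000)
F = F_att + ΣF_rep = (-32.0000,-11.0000)
Δp = p'−p = (-3.2000,-1.1000); α = Δx/Fx = (-16/5) / (-32) = 1/10
check: Δy/Fy = (-11/10) / (-11) = 1/10 ✓

α = 1/10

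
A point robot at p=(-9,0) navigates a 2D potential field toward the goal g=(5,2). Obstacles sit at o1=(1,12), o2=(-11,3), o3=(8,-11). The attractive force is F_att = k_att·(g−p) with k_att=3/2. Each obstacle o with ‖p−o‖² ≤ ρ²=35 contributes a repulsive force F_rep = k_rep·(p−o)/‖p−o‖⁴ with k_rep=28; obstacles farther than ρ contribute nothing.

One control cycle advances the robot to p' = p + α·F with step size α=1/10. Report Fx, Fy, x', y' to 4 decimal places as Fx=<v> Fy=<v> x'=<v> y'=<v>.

F_att = 3/2·(g−p) = 3/2·(14,2) = (21.0000,3.0000)
o1: d²=244 > ρ²=35 → inactive
o2: d²=13 ≤ ρ²=35; F_rep = 28·(2,-3)/13² = (0.3314,-0.4970)
o3: d²=410 > ρ²=35 → inactive
F = F_att + ΣF_rep = (21.3314,2.5030)
p' = p + 1/10·F = (-6.8669,0.2503)

Fx=21.3314 Fy=2.5030 x'=-6.8669 y'=0.2503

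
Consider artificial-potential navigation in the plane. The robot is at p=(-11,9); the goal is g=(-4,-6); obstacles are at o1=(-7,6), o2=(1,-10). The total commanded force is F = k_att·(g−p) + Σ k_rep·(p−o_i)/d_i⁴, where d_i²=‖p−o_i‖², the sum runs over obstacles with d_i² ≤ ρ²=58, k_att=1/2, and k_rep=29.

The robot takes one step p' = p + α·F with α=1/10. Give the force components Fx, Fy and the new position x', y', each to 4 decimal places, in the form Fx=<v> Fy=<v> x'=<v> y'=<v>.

Fx=3.3144 Fy=-7.3608 x'=-10.6686 y'=8.2639

F_att = 1/2·(g−p) = 1/2·(7,-15) = (3.5000,-7.5000)
o1: d²=25 ≤ ρ²=58; F_rep = 29·(-4,3)/25² = (-0.1856,0.1392)
o2: d²=505 > ρ²=58 → inactive
F = F_att + ΣF_rep = (3.3144,-7.3608)
p' = p + 1/10·F = (-10.6686,8.2639)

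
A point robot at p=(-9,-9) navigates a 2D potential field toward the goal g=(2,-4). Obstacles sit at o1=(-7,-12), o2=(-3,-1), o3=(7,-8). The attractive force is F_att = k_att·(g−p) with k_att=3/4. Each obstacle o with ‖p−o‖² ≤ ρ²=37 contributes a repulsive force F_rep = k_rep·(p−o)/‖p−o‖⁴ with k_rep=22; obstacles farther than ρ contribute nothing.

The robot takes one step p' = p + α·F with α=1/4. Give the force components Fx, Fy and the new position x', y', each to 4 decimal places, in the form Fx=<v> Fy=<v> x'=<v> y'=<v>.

F_att = 3/4·(g−p) = 3/4·(11,5) = (8.2500,3.7500)
o1: d²=13 ≤ ρ²=37; F_rep = 22·(-2,3)/13² = (-0.2604,0.3905)
o2: d²=100 > ρ²=37 → inactive
o3: d²=257 > ρ²=37 → inactive
F = F_att + ΣF_rep = (7.9896,4.1405)
p' = p + 1/4·F = (-7.0026,-7.9649)

Fx=7.9896 Fy=4.1405 x'=-7.0026 y'=-7.9649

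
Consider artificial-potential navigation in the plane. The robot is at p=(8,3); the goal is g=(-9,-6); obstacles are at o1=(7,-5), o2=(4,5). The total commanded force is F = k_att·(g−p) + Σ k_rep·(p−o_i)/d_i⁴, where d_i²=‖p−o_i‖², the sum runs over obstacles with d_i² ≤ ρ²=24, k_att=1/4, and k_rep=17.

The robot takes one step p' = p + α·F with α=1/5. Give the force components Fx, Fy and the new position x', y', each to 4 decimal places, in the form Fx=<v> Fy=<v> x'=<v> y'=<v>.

F_att = 1/4·(g−p) = 1/4·(-17,-9) = (-4.2500,-2.2500)
o1: d²=65 > ρ²=24 → inactive
o2: d²=20 ≤ ρ²=24; F_rep = 17·(4,-2)/20² = (0.1700,-0.0850)
F = F_att + ΣF_rep = (-4.0800,-2.3350)
p' = p + 1/5·F = (7.1840,2.5330)

Fx=-4.0800 Fy=-2.3350 x'=7.1840 y'=2.5330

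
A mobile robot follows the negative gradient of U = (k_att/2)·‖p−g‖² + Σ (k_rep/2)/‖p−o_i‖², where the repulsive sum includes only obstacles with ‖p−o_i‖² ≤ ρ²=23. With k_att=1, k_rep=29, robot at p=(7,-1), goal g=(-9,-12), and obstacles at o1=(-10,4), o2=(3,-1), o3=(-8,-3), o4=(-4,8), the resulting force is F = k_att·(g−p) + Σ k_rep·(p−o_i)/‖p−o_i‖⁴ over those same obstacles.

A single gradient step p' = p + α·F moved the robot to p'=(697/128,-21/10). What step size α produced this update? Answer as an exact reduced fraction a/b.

F_att = 1·(g−p) = 1·(-16,-11) = (-16.0000,-11.0000)
o1: d²=314 > ρ²=23 → inactive
o2: d²=16 ≤ ρ²=23; F_rep = 29·(4,0)/16² = (0.4531,0.0000)
o3: d²=229 > ρ²=23 → inactive
o4: d²=202 > ρ²=23 → inactive
F = F_att + ΣF_rep = (-15.5469,-11.0000)
Δp = p'−p = (-1.5547,-1.1000); α = Δx/Fx = (-199/128) / (-995/64) = 1/10
check: Δy/Fy = (-11/10) / (-11) = 1/10 ✓

α = 1/10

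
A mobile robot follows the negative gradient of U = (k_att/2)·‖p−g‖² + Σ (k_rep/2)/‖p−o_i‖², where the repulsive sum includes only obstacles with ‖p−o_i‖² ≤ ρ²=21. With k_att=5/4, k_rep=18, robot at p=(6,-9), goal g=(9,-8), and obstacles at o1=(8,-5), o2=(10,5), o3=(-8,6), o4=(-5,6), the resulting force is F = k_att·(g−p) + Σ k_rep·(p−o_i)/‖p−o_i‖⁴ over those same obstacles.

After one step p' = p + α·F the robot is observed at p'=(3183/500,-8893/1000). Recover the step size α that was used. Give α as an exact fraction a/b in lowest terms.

α = 1/10

F_att = 5/4·(g−p) = 5/4·(3,1) = (3.7500,1.2500)
o1: d²=20 ≤ ρ²=21; F_rep = 18·(-2,-4)/20² = (-0.0900,-0.1800)
o2: d²=212 > ρ²=21 → inactive
o3: d²=421 > ρ²=21 → inactive
o4: d²=346 > ρ²=21 → inactive
F = F_att + ΣF_rep = (3.6600,1.0700)
Δp = p'−p = (0.3660,0.1070); α = Δx/Fx = (183/500) / (183/50) = 1/10
check: Δy/Fy = (107/1000) / (107/100) = 1/10 ✓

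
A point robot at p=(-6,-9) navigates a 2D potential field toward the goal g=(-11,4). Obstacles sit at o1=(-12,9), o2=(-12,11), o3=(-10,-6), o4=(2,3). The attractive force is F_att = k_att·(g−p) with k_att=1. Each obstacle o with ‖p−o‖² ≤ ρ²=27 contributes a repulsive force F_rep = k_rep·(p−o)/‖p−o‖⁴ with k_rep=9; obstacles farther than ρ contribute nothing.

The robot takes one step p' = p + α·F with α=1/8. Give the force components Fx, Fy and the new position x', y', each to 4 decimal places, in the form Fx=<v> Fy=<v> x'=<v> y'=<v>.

F_att = 1·(g−p) = 1·(-5,13) = (-5.0000,13.0000)
o1: d²=360 > ρ²=27 → inactive
o2: d²=436 > ρ²=27 → inactive
o3: d²=25 ≤ ρ²=27; F_rep = 9·(4,-3)/25² = (0.0576,-0.0432)
o4: d²=208 > ρ²=27 → inactive
F = F_att + ΣF_rep = (-4.9424,12.9568)
p' = p + 1/8·F = (-6.6178,-7.3804)

Fx=-4.9424 Fy=12.9568 x'=-6.6178 y'=-7.3804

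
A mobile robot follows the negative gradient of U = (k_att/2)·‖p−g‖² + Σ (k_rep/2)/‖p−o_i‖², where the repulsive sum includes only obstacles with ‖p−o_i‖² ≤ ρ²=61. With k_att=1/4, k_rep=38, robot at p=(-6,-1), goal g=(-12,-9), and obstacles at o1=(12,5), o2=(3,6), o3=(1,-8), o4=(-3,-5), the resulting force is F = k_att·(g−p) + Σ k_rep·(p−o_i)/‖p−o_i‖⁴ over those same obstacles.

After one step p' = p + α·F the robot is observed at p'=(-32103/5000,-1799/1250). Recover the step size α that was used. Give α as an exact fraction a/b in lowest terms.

α = 1/4

F_att = 1/4·(g−p) = 1/4·(-6,-8) = (-1.5000,-2.0000)
o1: d²=360 > ρ²=61 → inactive
o2: d²=130 > ρ²=61 → inactive
o3: d²=98 > ρ²=61 → inactive
o4: d²=25 ≤ ρ²=61; F_rep = 38·(-3,4)/25² = (-0.1824,0.2432)
F = F_att + ΣF_rep = (-1.6824,-1.7568)
Δp = p'−p = (-0.4206,-0.4392); α = Δx/Fx = (-2103/5000) / (-2103/1250) = 1/4
check: Δy/Fy = (-549/1250) / (-1098/625) = 1/4 ✓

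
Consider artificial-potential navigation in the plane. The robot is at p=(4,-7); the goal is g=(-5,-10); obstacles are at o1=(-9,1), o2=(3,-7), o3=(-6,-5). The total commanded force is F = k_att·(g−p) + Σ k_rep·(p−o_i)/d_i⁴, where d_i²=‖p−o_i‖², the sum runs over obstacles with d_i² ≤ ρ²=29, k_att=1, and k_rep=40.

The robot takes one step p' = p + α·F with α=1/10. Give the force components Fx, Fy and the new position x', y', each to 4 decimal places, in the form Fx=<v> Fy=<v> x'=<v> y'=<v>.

F_att = 1·(g−p) = 1·(-9,-3) = (-9.0000,-3.0000)
o1: d²=233 > ρ²=29 → inactive
o2: d²=1 ≤ ρ²=29; F_rep = 40·(1,0)/1² = (40.0000,0.0000)
o3: d²=104 > ρ²=29 → inactive
F = F_att + ΣF_rep = (31.0000,-3.0000)
p' = p + 1/10·F = (7.1000,-7.3000)

Fx=31.0000 Fy=-3.0000 x'=7.1000 y'=-7.3000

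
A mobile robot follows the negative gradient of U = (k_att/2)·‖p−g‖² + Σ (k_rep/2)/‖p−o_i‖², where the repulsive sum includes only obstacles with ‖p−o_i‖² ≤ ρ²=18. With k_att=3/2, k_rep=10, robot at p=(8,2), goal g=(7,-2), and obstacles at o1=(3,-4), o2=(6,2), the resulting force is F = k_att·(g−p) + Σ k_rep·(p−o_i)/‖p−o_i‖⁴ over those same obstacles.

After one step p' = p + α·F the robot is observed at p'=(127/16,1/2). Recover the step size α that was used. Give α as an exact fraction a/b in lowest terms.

α = 1/4

F_att = 3/2·(g−p) = 3/2·(-1,-4) = (-1.5000,-6.0000)
o1: d²=61 > ρ²=18 → inactive
o2: d²=4 ≤ ρ²=18; F_rep = 10·(2,0)/4² = (1.2500,0.0000)
F = F_att + ΣF_rep = (-0.2500,-6.0000)
Δp = p'−p = (-0.0625,-1.5000); α = Δx/Fx = (-1/16) / (-1/4) = 1/4
check: Δy/Fy = (-3/2) / (-6) = 1/4 ✓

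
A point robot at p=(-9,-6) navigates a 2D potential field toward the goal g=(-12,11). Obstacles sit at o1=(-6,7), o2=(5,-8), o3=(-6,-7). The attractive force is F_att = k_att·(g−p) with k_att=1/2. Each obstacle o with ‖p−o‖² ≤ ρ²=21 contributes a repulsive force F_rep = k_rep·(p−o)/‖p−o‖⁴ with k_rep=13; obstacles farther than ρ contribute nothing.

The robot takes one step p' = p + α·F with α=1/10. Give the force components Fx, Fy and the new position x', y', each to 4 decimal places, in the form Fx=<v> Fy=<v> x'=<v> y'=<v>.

Fx=-1.8900 Fy=8.6300 x'=-9.1890 y'=-5.1370

F_att = 1/2·(g−p) = 1/2·(-3,17) = (-1.5000,8.5000)
o1: d²=178 > ρ²=21 → inactive
o2: d²=200 > ρ²=21 → inactive
o3: d²=10 ≤ ρ²=21; F_rep = 13·(-3,1)/10² = (-0.3900,0.1300)
F = F_att + ΣF_rep = (-1.8900,8.6300)
p' = p + 1/10·F = (-9.1890,-5.1370)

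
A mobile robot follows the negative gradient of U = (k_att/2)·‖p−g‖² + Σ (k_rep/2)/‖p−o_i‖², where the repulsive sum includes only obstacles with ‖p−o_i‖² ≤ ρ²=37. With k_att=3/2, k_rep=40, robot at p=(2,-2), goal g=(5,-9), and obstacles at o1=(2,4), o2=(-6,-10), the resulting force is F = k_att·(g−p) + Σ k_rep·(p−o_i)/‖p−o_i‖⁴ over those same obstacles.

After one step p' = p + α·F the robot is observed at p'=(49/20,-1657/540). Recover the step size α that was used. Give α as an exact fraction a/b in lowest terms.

α = 1/10

F_att = 3/2·(g−p) = 3/2·(3,-7) = (4.5000,-10.5000)
o1: d²=36 ≤ ρ²=37; F_rep = 40·(0,-6)/36² = (0.0000,-0.1852)
o2: d²=128 > ρ²=37 → inactive
F = F_att + ΣF_rep = (4.5000,-10.6852)
Δp = p'−p = (0.4500,-1.0685); α = Δx/Fx = (9/20) / (9/2) = 1/10
check: Δy/Fy = (-577/540) / (-577/54) = 1/10 ✓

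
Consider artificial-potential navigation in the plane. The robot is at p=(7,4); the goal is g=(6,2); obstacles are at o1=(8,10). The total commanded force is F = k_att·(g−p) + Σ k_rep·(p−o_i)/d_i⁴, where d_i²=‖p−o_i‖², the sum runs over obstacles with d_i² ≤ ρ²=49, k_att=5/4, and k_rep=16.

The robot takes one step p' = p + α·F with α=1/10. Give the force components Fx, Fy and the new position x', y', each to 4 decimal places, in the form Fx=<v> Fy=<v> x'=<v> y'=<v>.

F_att = 5/4·(g−p) = 5/4·(-1,-2) = (-1.2500,-2.5000)
o1: d²=37 ≤ ρ²=49; F_rep = 16·(-1,-6)/37² = (-0.0117,-0.0701)
F = F_att + ΣF_rep = (-1.2617,-2.5701)
p' = p + 1/10·F = (6.8738,3.7430)

Fx=-1.2617 Fy=-2.5701 x'=6.8738 y'=3.7430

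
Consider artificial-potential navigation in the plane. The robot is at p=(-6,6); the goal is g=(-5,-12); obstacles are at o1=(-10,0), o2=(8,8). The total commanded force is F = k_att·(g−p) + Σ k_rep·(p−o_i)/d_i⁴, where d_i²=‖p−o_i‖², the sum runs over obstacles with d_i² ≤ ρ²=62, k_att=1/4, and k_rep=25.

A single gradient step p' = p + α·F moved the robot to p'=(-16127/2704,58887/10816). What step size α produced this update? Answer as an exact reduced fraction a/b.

F_att = 1/4·(g−p) = 1/4·(1,-18) = (0.2500,-4.5000)
o1: d²=52 ≤ ρ²=62; F_rep = 25·(4,6)/52² = (0.0370,0.0555)
o2: d²=200 > ρ²=62 → inactive
F = F_att + ΣF_rep = (0.2870,-4.4445)
Δp = p'−p = (0.0359,-0.5556); α = Δx/Fx = (97/2704) / (97/338) = 1/8
check: Δy/Fy = (-6009/10816) / (-6009/1352) = 1/8 ✓

α = 1/8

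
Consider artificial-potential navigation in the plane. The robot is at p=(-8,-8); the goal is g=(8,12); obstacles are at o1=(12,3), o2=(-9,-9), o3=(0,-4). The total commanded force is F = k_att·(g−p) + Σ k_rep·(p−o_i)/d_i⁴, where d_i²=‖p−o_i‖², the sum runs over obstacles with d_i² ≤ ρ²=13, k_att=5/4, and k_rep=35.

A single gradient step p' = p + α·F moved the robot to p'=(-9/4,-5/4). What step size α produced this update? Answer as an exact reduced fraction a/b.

α = 1/5

F_att = 5/4·(g−p) = 5/4·(16,20) = (20.0000,25.0000)
o1: d²=521 > ρ²=13 → inactive
o2: d²=2 ≤ ρ²=13; F_rep = 35·(1,1)/2² = (8.7500,8.7500)
o3: d²=80 > ρ²=13 → inactive
F = F_att + ΣF_rep = (28.7500,33.7500)
Δp = p'−p = (5.7500,6.7500); α = Δx/Fx = (23/4) / (115/4) = 1/5
check: Δy/Fy = (27/4) / (135/4) = 1/5 ✓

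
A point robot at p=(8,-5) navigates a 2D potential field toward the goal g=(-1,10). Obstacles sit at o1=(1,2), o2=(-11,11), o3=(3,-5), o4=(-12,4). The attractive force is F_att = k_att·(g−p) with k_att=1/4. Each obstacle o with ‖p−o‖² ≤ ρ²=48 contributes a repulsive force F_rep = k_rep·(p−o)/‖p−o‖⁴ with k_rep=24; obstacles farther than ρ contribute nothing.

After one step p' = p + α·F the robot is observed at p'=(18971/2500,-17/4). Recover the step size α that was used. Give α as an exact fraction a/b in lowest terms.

F_att = 1/4·(g−p) = 1/4·(-9,15) = (-2.2500,3.7500)
o1: d²=98 > ρ²=48 → inactive
o2: d²=617 > ρ²=48 → inactive
o3: d²=25 ≤ ρ²=48; F_rep = 24·(5,0)/25² = (0.1920,0.0000)
o4: d²=481 > ρ²=48 → inactive
F = F_att + ΣF_rep = (-2.0580,3.7500)
Δp = p'−p = (-0.4116,0.7500); α = Δx/Fx = (-1029/2500) / (-1029/500) = 1/5
check: Δy/Fy = (3/4) / (15/4) = 1/5 ✓

α = 1/5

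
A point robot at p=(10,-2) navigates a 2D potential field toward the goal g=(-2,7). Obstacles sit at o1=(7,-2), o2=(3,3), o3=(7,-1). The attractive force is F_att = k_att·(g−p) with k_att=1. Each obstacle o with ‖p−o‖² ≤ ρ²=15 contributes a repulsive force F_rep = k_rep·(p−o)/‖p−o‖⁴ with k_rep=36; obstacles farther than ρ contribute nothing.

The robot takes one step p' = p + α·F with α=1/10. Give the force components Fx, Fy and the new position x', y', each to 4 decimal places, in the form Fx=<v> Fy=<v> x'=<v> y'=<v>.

F_att = 1·(g−p) = 1·(-12,9) = (-12.0000,9.0000)
o1: d²=9 ≤ ρ²=15; F_rep = 36·(3,0)/9² = (1.3333,0.0000)
o2: d²=74 > ρ²=15 → inactive
o3: d²=10 ≤ ρ²=15; F_rep = 36·(3,-1)/10² = (1.0800,-0.3600)
F = F_att + ΣF_rep = (-9.5867,8.6400)
p' = p + 1/10·F = (9.0413,-1.1360)

Fx=-9.5867 Fy=8.6400 x'=9.0413 y'=-1.1360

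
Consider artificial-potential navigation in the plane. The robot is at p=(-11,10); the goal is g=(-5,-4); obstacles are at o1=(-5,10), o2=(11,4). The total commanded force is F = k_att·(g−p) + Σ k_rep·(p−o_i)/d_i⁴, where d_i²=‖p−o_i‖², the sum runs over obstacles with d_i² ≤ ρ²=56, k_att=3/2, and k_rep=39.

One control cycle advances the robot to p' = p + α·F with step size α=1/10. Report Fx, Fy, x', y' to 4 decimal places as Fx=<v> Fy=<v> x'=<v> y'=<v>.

Fx=8.8194 Fy=-21.0000 x'=-10.1181 y'=7.9000

F_att = 3/2·(g−p) = 3/2·(6,-14) = (9.0000,-21.0000)
o1: d²=36 ≤ ρ²=56; F_rep = 39·(-6,0)/36² = (-0.1806,0.0000)
o2: d²=520 > ρ²=56 → inactive
F = F_att + ΣF_rep = (8.8194,-21.0000)
p' = p + 1/10·F = (-10.1181,7.9000)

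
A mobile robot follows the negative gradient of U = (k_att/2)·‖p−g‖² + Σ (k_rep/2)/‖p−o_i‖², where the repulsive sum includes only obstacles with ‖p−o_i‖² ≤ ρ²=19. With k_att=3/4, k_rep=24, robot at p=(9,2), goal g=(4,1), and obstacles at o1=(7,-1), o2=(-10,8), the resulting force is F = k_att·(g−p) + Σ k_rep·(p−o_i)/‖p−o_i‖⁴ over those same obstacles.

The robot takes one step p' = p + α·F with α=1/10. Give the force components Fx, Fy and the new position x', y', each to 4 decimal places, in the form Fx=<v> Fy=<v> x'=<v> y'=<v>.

F_att = 3/4·(g−p) = 3/4·(-5,-1) = (-3.7500,-0.7500)
o1: d²=13 ≤ ρ²=19; F_rep = 24·(2,3)/13² = (0.2840,0.4260)
o2: d²=397 > ρ²=19 → inactive
F = F_att + ΣF_rep = (-3.4660,-0.3240)
p' = p + 1/10·F = (8.6534,1.9676)

Fx=-3.4660 Fy=-0.3240 x'=8.6534 y'=1.9676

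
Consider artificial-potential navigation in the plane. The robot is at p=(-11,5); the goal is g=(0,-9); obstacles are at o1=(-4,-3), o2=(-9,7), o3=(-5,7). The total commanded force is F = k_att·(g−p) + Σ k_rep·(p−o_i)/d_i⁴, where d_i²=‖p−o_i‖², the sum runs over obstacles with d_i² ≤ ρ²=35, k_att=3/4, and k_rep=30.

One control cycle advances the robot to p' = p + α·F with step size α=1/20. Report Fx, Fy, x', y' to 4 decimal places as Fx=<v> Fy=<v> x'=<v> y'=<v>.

F_att = 3/4·(g−p) = 3/4·(11,-14) = (8.2500,-10.5000)
o1: d²=113 > ρ²=35 → inactive
o2: d²=8 ≤ ρ²=35; F_rep = 30·(-2,-2)/8² = (-0.9375,-0.9375)
o3: d²=40 > ρ²=35 → inactive
F = F_att + ΣF_rep = (7.3125,-11.4375)
p' = p + 1/20·F = (-10.6344,4.4281)

Fx=7.3125 Fy=-11.4375 x'=-10.6344 y'=4.4281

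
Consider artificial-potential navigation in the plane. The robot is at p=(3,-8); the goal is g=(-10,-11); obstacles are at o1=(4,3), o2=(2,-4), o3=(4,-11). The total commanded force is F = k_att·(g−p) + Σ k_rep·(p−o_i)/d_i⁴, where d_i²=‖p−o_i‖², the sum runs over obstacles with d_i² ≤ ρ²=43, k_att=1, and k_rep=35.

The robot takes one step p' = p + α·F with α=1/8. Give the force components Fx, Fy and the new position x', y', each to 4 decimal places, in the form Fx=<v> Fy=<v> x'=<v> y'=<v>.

Fx=-13.2289 Fy=-2.4344 x'=1.3464 y'=-8.3043

F_att = 1·(g−p) = 1·(-13,-3) = (-13.0000,-3.0000)
o1: d²=122 > ρ²=43 → inactive
o2: d²=17 ≤ ρ²=43; F_rep = 35·(1,-4)/17² = (0.1211,-0.4844)
o3: d²=10 ≤ ρ²=43; F_rep = 35·(-1,3)/10² = (-0.3500,1.0500)
F = F_att + ΣF_rep = (-13.2289,-2.4344)
p' = p + 1/8·F = (1.3464,-8.3043)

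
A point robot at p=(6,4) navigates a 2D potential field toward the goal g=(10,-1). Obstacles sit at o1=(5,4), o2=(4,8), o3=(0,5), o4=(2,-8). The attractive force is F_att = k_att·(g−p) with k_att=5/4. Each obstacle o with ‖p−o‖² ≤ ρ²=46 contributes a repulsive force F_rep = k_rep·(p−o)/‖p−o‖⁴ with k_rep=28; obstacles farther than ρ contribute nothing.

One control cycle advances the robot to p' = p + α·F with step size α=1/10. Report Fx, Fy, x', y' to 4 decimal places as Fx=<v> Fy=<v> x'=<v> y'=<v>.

F_att = 5/4·(g−p) = 5/4·(4,-5) = (5.0000,-6.2500)
o1: d²=1 ≤ ρ²=46; F_rep = 28·(1,0)/1² = (28.0000,0.0000)
o2: d²=20 ≤ ρ²=46; F_rep = 28·(2,-4)/20² = (0.1400,-0.2800)
o3: d²=37 ≤ ρ²=46; F_rep = 28·(6,-1)/37² = (0.1227,-0.0205)
o4: d²=160 > ρ²=46 → inactive
F = F_att + ΣF_rep = (33.2627,-6.5505)
p' = p + 1/10·F = (9.3263,3.3450)

Fx=33.2627 Fy=-6.5505 x'=9.3263 y'=3.3450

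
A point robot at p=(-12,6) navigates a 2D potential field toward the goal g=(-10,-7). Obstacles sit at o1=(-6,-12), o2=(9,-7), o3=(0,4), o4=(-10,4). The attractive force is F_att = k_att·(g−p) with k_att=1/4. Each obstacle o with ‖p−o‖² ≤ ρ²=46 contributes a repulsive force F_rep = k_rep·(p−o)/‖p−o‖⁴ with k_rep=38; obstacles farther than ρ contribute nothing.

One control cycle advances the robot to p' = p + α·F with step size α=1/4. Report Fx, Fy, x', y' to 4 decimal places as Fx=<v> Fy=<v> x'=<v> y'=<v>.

Fx=-0.6875 Fy=-2.0625 x'=-12.1719 y'=5.4844

F_att = 1/4·(g−p) = 1/4·(2,-13) = (0.5000,-3.2500)
o1: d²=360 > ρ²=46 → inactive
o2: d²=610 > ρ²=46 → inactive
o3: d²=148 > ρ²=46 → inactive
o4: d²=8 ≤ ρ²=46; F_rep = 38·(-2,2)/8² = (-1.1875,1.1875)
F = F_att + ΣF_rep = (-0.6875,-2.0625)
p' = p + 1/4·F = (-12.1719,5.4844)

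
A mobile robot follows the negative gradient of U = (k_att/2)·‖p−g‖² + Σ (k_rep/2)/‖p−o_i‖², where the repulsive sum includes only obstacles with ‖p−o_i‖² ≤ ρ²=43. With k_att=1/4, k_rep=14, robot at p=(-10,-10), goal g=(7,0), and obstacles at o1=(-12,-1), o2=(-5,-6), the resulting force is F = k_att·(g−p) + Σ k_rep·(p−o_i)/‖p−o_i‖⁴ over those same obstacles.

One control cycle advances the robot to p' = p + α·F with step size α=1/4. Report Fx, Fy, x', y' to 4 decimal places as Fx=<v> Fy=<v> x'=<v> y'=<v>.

Fx=4.2084 Fy=2.4667 x'=-8.9479 y'=-9.3833

F_att = 1/4·(g−p) = 1/4·(17,10) = (4.2500,2.5000)
o1: d²=85 > ρ²=43 → inactive
o2: d²=41 ≤ ρ²=43; F_rep = 14·(-5,-4)/41² = (-0.0416,-0.0333)
F = F_att + ΣF_rep = (4.2084,2.4667)
p' = p + 1/4·F = (-8.9479,-9.3833)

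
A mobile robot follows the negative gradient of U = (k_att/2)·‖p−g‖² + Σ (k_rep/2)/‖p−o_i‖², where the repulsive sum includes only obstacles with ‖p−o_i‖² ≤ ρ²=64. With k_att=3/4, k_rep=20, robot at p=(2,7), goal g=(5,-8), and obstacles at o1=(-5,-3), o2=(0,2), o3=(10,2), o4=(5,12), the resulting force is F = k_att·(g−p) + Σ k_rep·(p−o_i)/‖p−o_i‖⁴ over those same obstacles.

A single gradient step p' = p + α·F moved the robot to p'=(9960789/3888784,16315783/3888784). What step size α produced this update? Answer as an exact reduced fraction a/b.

α = 1/4

F_att = 3/4·(g−p) = 3/4·(3,-15) = (2.2500,-11.2500)
o1: d²=149 > ρ²=64 → inactive
o2: d²=29 ≤ ρ²=64; F_rep = 20·(2,5)/29² = (0.0476,0.1189)
o3: d²=89 > ρ²=64 → inactive
o4: d²=34 ≤ ρ²=64; F_rep = 20·(-3,-5)/34² = (-0.0519,-0.0865)
F = F_att + ΣF_rep = (2.2457,-11.2176)
Δp = p'−p = (0.5614,-2.8044); α = Δx/Fx = (2183221/3888784) / (2183221/972196) = 1/4
check: Δy/Fy = (-10905705/3888784) / (-10905705/972196) = 1/4 ✓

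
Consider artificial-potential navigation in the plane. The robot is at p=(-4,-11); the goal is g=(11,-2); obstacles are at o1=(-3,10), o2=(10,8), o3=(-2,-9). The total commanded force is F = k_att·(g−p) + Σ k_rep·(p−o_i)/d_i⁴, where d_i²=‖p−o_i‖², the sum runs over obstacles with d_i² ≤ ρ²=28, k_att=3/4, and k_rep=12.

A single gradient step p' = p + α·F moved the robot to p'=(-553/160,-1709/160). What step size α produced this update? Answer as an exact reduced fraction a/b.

α = 1/20

F_att = 3/4·(g−p) = 3/4·(15,9) = (11.2500,6.7500)
o1: d²=442 > ρ²=28 → inactive
o2: d²=557 > ρ²=28 → inactive
o3: d²=8 ≤ ρ²=28; F_rep = 12·(-2,-2)/8² = (-0.3750,-0.3750)
F = F_att + ΣF_rep = (10.8750,6.3750)
Δp = p'−p = (0.5437,0.3187); α = Δx/Fx = (87/160) / (87/8) = 1/20
check: Δy/Fy = (51/160) / (51/8) = 1/20 ✓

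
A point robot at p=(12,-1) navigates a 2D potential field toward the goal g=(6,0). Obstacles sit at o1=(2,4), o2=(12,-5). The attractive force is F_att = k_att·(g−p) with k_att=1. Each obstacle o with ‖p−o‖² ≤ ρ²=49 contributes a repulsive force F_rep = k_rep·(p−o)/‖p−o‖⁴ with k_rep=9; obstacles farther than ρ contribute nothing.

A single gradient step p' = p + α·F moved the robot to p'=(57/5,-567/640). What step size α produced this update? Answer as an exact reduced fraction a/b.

F_att = 1·(g−p) = 1·(-6,1) = (-6.0000,1.0000)
o1: d²=125 > ρ²=49 → inactive
o2: d²=16 ≤ ρ²=49; F_rep = 9·(0,4)/16² = (0.0000,0.1406)
F = F_att + ΣF_rep = (-6.0000,1.1406)
Δp = p'−p = (-0.6000,0.1141); α = Δx/Fx = (-3/5) / (-6) = 1/10
check: Δy/Fy = (73/640) / (73/64) = 1/10 ✓

α = 1/10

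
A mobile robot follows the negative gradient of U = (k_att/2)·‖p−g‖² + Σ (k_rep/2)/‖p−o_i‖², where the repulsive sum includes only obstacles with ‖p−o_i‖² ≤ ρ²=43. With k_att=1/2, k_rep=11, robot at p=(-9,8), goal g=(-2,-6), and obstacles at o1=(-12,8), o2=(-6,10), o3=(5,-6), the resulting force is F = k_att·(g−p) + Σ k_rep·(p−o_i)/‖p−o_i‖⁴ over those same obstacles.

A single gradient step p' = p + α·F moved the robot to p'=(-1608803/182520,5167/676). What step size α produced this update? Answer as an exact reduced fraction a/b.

F_att = 1/2·(g−p) = 1/2·(7,-14) = (3.5000,-7.0000)
o1: d²=9 ≤ ρ²=43; F_rep = 11·(3,0)/9² = (0.4074,0.0000)
o2: d²=13 ≤ ρ²=43; F_rep = 11·(-3,-2)/13² = (-0.1953,-0.1302)
o3: d²=392 > ρ²=43 → inactive
F = F_att + ΣF_rep = (3.7121,-7.1302)
Δp = p'−p = (0.1856,-0.3565); α = Δx/Fx = (33877/182520) / (33877/9126) = 1/20
check: Δy/Fy = (-241/676) / (-1205/169) = 1/20 ✓

α = 1/20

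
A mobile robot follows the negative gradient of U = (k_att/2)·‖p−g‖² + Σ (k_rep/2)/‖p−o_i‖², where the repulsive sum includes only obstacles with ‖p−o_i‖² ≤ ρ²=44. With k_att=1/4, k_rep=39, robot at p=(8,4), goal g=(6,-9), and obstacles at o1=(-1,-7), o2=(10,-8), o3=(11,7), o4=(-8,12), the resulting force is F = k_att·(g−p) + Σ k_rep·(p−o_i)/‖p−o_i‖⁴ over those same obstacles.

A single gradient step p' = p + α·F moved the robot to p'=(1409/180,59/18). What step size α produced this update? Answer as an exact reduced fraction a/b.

F_att = 1/4·(g−p) = 1/4·(-2,-13) = (-0.5000,-3.2500)
o1: d²=202 > ρ²=44 → inactive
o2: d²=148 > ρ²=44 → inactive
o3: d²=18 ≤ ρ²=44; F_rep = 39·(-3,-3)/18² = (-0.3611,-0.3611)
o4: d²=320 > ρ²=44 → inactive
F = F_att + ΣF_rep = (-0.8611,-3.6111)
Δp = p'−p = (-0.1722,-0.7222); α = Δx/Fx = (-31/180) / (-31/36) = 1/5
check: Δy/Fy = (-13/18) / (-65/18) = 1/5 ✓

α = 1/5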